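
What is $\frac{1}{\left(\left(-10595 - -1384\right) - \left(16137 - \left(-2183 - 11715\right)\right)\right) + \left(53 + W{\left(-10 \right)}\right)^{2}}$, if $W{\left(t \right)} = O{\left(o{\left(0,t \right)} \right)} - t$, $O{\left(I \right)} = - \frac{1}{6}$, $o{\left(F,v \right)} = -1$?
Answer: $- \frac{36}{1270727} \approx -2.833 \cdot 10^{-5}$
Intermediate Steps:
$O{\left(I \right)} = - \frac{1}{6}$ ($O{\left(I \right)} = \left(-1\right) \frac{1}{6} = - \frac{1}{6}$)
$W{\left(t \right)} = - \frac{1}{6} - t$
$\frac{1}{\left(\left(-10595 - -1384\right) - \left(16137 - \left(-2183 - 11715\right)\right)\right) + \left(53 + W{\left(-10 \right)}\right)^{2}} = \frac{1}{\left(\left(-10595 - -1384\right) - \left(16137 - \left(-2183 - 11715\right)\right)\right) + \left(53 - - \frac{59}{6}\right)^{2}} = \frac{1}{\left(\left(-10595 + 1384\right) - \left(16137 - \left(-2183 - 11715\right)\right)\right) + \left(53 + \left(- \frac{1}{6} + 10\right)\right)^{2}} = \frac{1}{\left(-9211 - \left(16137 - -13898\right)\right) + \left(53 + \frac{59}{6}\right)^{2}} = \frac{1}{\left(-9211 - \left(16137 + 13898\right)\right) + \left(\frac{377}{6}\right)^{2}} = \frac{1}{\left(-9211 - 30035\right) + \frac{142129}{36}} = \frac{1}{-39246 + \frac{142129}{36}} = \frac{1}{- \frac{1270727}{36}} = - \frac{36}{1270727}$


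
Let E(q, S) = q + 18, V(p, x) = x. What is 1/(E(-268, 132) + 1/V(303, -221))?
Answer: -221/55251 ≈ -0.0039999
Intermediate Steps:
E(q, S) = 18 + q
1/(E(-268, 132) + 1/V(303, -221)) = 1/((18 - 268) + 1/(-221)) = 1/(-250 - 1/221) = 1/(-55251/221) = -221/55251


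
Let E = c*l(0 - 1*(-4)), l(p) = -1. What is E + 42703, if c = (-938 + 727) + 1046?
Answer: 41868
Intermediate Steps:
c = 835 (c = -211 + 1046 = 835)
E = -835 (E = 835*(-1) = -835)
E + 42703 = -835 + 42703 = 41868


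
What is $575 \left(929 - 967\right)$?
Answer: $-21850$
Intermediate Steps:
$575 \left(929 - 967\right) = 575 \left(-38\right) = -21850$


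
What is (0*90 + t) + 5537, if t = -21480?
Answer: -15943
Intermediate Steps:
(0*90 + t) + 5537 = (0*90 - 21480) + 5537 = (0 - 21480) + 5537 = -21480 + 5537 = -15943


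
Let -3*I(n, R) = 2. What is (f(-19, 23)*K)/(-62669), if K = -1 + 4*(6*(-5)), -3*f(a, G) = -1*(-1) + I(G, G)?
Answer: -121/564021 ≈ -0.00021453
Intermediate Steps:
I(n, R) = -⅔ (I(n, R) = -⅓*2 = -⅔)
f(a, G) = -⅑ (f(a, G) = -(-1*(-1) - ⅔)/3 = -(1 - ⅔)/3 = -⅓*⅓ = -⅑)
K = -121 (K = -1 + 4*(-30) = -1 - 120 = -121)
(f(-19, 23)*K)/(-62669) = -⅑*(-121)/(-62669) = (121/9)*(-1/62669) = -121/564021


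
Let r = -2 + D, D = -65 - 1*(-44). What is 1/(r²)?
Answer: 1/529 ≈ 0.0018904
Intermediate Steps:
D = -21 (D = -65 + 44 = -21)
r = -23 (r = -2 - 21 = -23)
1/(r²) = 1/((-23)²) = 1/529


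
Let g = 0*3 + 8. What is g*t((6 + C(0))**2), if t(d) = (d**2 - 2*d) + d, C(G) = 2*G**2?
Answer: 10080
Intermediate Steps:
t(d) = d**2 - d
g = 8 (g = 0 + 8 = 8)
g*t((6 + C(0))**2) = 8*((6 + 2*0**2)**2*(-1 + (6 + 2*0**2)**2)) = 8*((6 + 2*0)**2*(-1 + (6 + 2*0)**2)) = 8*((6 + 0)**2*(-1 + (6 + 0)**2)) = 8*(6**2*(-1 + 6**2)) = 8*(36*(-1 + 36)) = 8*(36*35) = 8*1260 = 10080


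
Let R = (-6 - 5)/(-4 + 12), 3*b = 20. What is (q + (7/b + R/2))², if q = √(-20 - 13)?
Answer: -210359/6400 + 29*I*√33/40 ≈ -32.869 + 4.1648*I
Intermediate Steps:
b = 20/3 (b = (⅓)*20 = 20/3 ≈ 6.6667)
R = -11/8 ≈ -1.3750
q = I*√33 (q = √(-33) = I*√33 ≈ 5.7446*I)
(q + (7/b + R/2))² = (I*√33 + (7/(20/3) - 11/8/2))² = (I*√33 + (7*(3/20) - 11/8*½))² = (I*√33 + (21/20 - 11/16))² = (I*√33 + 29/80)² = (29/80 + I*√33)²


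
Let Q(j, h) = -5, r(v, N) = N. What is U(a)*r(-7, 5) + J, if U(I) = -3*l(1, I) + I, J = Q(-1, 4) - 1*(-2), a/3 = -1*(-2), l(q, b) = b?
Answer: -63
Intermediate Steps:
a = 6 (a = 3*(-1*(-2)) = 3*2 = 6)
J = -3 (J = -5 - 1*(-2) = -5 + 2 = -3)
U(I) = -2*I (U(I) = -3*I + I = -2*I)
U(a)*r(-7, 5) + J = -2*6*5 - 3 = -12*5 - 3 = -60 - 3 = -63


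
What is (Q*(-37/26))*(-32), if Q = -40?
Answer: -23680/13 ≈ -1821.5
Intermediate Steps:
(Q*(-37/26))*(-32) = -(-1480)/26*(-32) = -40*(-37/26)*(-32) = (740/13)*(-32) = -23680/13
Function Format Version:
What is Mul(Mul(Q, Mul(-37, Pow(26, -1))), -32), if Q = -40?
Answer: Rational(-23680, 13) ≈ -1821.5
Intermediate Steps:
Mul(Mul(Q, Mul(-37, Pow(26, -1))), -32) = Mul(Mul(-40, Mul(-37, Pow(26, -1))), -32) = Mul(Mul(-40, Mul(-37, Rational(1, 26))), -32) = Mul(Mul(-40, Rational(-37, 26)), -32) = Mul(Rational(740, 13), -32) = Rational(-23680, 13)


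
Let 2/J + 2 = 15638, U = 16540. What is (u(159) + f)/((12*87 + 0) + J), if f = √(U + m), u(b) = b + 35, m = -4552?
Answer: 1516692/8161993 + 140724*√37/8161993 ≈ 0.29070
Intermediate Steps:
J = 1/7818 (J = 2/(-2 + 15638) = 2/15636 = 2*(1/15636) = 1/7818 ≈ 0.00012791)
u(b) = 35 + b
f = 18*√37 (f = √(16540 - 4552) = √11988 = 18*√37 ≈ 109.49)
(u(159) + f)/((12*87 + 0) + J) = ((35 + 159) + 18*√37)/((12*87 + 0) + 1/7818) = (194 + 18*√37)/((1044 + 0) + 1/7818) = (194 + 18*√37)/(1044 + 1/7818) = (194 + 18*√37)/(8161993/7818) = (194 + 18*√37)*(7818/8161993) = 1516692/8161993 + 140724*√37/8161993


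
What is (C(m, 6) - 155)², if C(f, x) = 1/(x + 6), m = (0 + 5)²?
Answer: 3455881/144 ≈ 23999.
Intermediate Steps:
m = 25 (m = 5² = 25)
C(f, x) = 1/(6 + x)
(C(m, 6) - 155)² = (1/(6 + 6) - 155)² = (1/12 - 155)² = (-1859/12)² = 3455881/144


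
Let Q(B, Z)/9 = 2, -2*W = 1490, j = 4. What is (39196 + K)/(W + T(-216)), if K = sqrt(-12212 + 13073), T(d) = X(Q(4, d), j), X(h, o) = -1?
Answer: -19598/373 - sqrt(861)/746 ≈ -52.581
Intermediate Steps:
W = -745 (W = -1/2*1490 = -745)
Q(B, Z) = 18 (Q(B, Z) = 9*2 = 18)
T(d) = -1
K = sqrt(861) ≈ 29.343
(39196 + K)/(W + T(-216)) = (39196 + sqrt(861))/(-745 - 1) = (39196 + sqrt(861))/(-746) = (39196 + sqrt(861))*(-1/746) = -19598/373 - sqrt(861)/746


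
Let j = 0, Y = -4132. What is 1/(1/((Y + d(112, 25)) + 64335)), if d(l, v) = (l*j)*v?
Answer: 60203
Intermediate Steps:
d(l, v) = 0 (d(l, v) = (l*0)*v = 0*v = 0)
1/(1/((Y + d(112, 25)) + 64335)) = 1/(1/((-4132 + 0) + 64335)) = 1/(1/(-4132 + 64335)) = 1/(1/60203) = 60203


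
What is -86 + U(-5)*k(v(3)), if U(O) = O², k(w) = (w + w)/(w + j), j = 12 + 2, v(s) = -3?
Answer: -1096/11 ≈ -99.636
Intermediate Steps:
j = 14
k(w) = 2*w/(14 + w) (k(w) = (w + w)/(w + 14) = (2*w)/(14 + w) = 2*w/(14 + w))
-86 + U(-5)*k(v(3)) = -86 + (-5)²*(2*(-3)/(14 - 3)) = -86 + 25*(2*(-3)/11) = -86 + 25*(2*(-3)*(1/11)) = -86 + 25*(-6/11) = -86 - 150/11 = -1096/11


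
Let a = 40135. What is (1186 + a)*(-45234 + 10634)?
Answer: -1429706600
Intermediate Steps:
(1186 + a)*(-45234 + 10634) = (1186 + 40135)*(-45234 + 10634) = 41321*(-34600) = -1429706600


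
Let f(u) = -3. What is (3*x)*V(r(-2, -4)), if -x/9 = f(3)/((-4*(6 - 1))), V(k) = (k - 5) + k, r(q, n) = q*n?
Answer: -891/20 ≈ -44.550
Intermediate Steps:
r(q, n) = n*q
V(k) = -5 + 2*k (V(k) = (-5 + k) + k = -5 + 2*k)
x = -27/20 (x = -(-27)/((-4*(6 - 1))) = -(-27)/((-4*5)) = -(-27)/(-20) = -(-27)*(-1)/20 = -9*3/20 = -27/20 ≈ -1.3500)
(3*x)*V(r(-2, -4)) = (3*(-27/20))*(-5 + 2*(-4*(-2))) = -81*(-5 + 2*8)/20 = -81*(-5 + 16)/20 = -81/20*11 = -891/20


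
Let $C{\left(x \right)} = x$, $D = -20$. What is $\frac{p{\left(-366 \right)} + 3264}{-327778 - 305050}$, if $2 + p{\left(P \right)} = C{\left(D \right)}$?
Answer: $- \frac{1621}{316414} \approx -0.005123$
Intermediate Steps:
$p{\left(P \right)} = -22$ ($p{\left(P \right)} = -2 - 20 = -22$)
$\frac{p{\left(-366 \right)} + 3264}{-327778 - 305050} = \frac{-22 + 3264}{-327778 - 305050} = \frac{3242}{-632828} = 3242 \left(- \frac{1}{632828}\right) = - \frac{1621}{316414}$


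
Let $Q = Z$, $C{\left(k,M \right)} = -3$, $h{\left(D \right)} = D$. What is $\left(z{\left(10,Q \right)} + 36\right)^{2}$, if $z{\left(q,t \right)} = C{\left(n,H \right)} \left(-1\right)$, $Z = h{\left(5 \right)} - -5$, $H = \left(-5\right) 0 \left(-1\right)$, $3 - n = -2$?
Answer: $1521$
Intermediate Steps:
$n = 5$ ($n = 3 - -2 = 3 + 2 = 5$)
$H = 0$ ($H = 0 \left(-1\right) = 0$)
$Z = 10$ ($Z = 5 - -5 = 5 + 5 = 10$)
$Q = 10$
$z{\left(q,t \right)} = 3$ ($z{\left(q,t \right)} = \left(-3\right) \left(-1\right) = 3$)
$\left(z{\left(10,Q \right)} + 36\right)^{2} = \left(3 + 36\right)^{2} = 39^{2} = 1521$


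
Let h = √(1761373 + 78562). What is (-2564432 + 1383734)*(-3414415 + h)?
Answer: 4031392961670 - 1180698*√1839935 ≈ 4.0298e+12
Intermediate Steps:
h = √1839935 ≈ 1356.4
(-2564432 + 1383734)*(-3414415 + h) = (-2564432 + 1383734)*(-3414415 + √1839935) = -1180698*(-3414415 + √1839935) = 4031392961670 - 1180698*√1839935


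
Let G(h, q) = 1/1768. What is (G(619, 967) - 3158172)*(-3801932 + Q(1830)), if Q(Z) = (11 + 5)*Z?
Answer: 405099252940345/34 ≈ 1.1915e+13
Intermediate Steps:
G(h, q) = 1/1768
Q(Z) = 16*Z
(G(619, 967) - 3158172)*(-3801932 + Q(1830)) = (1/1768 - 3158172)*(-3801932 + 16*1830) = -5583648095*(-3801932 + 29280)/1768 = -5583648095/1768*(-3772652) = 405099252940345/34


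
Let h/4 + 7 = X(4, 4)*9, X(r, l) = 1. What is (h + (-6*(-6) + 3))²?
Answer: 2209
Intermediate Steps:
h = 8 (h = -28 + 4*(1*9) = -28 + 4*9 = -28 + 36 = 8)
(h + (-6*(-6) + 3))² = (8 + (-6*(-6) + 3))² = (8 + (36 + 3))² = (8 + 39)² = 47² = 2209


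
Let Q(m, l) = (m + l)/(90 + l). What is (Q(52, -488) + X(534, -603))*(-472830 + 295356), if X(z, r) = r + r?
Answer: 42554005824/199 ≈ 2.1384e+8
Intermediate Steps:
X(z, r) = 2*r
Q(m, l) = (l + m)/(90 + l)
(Q(52, -488) + X(534, -603))*(-472830 + 295356) = ((-488 + 52)/(90 - 488) + 2*(-603))*(-472830 + 295356) = (-436/(-398) - 1206)*(-177474) = (-1/398*(-436) - 1206)*(-177474) = (218/199 - 1206)*(-177474) = -239776/199*(-177474) = 42554005824/199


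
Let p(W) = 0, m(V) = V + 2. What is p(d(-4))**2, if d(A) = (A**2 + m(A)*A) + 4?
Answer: 0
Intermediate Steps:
m(V) = 2 + V
d(A) = 4 + A**2 + A*(2 + A) (d(A) = (A**2 + (2 + A)*A) + 4 = (A**2 + A*(2 + A)) + 4 = 4 + A**2 + A*(2 + A))
p(d(-4))**2 = 0**2 = 0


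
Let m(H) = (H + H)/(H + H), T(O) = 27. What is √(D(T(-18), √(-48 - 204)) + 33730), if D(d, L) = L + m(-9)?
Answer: √(33731 + 6*I*√7) ≈ 183.66 + 0.0432*I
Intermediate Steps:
m(H) = 1 (m(H) = (2*H)/((2*H)) = (2*H)*(1/(2*H)) = 1)
D(d, L) = 1 + L (D(d, L) = L + 1 = 1 + L)
√(D(T(-18), √(-48 - 204)) + 33730) = √((1 + √(-48 - 204)) + 33730) = √((1 + √(-252)) + 33730) = √((1 + 6*I*√7) + 33730) = √(33731 + 6*I*√7)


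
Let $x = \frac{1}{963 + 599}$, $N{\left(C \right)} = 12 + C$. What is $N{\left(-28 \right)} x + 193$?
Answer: $\frac{150725}{781} \approx 192.99$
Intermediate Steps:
$x = \frac{1}{1562} \approx 0.00064021$
$N{\left(-28 \right)} x + 193 = \left(12 - 28\right) \frac{1}{1562} + 193 = \left(-16\right) \frac{1}{1562} + 193 = - \frac{8}{781} + 193 = \frac{150725}{781}$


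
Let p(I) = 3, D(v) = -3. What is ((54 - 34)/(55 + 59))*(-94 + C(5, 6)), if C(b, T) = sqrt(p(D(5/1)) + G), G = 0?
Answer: -940/57 + 10*sqrt(3)/57 ≈ -16.187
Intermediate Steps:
C(b, T) = sqrt(3) (C(b, T) = sqrt(3 + 0) = sqrt(3))
((54 - 34)/(55 + 59))*(-94 + C(5, 6)) = ((54 - 34)/(55 + 59))*(-94 + sqrt(3)) = (20/114)*(-94 + sqrt(3)) = (20*(1/114))*(-94 + sqrt(3)) = 10*(-94 + sqrt(3))/57 = -940/57 + 10*sqrt(3)/57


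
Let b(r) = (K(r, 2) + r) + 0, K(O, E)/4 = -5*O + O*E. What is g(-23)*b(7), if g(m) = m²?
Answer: -40733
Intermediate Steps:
K(O, E) = -20*O + 4*E*O (K(O, E) = 4*(-5*O + O*E) = 4*(-5*O + E*O) = -20*O + 4*E*O)
b(r) = -11*r (b(r) = (4*r*(-5 + 2) + r) + 0 = (4*r*(-3) + r) + 0 = (-12*r + r) + 0 = -11*r + 0 = -11*r)
g(-23)*b(7) = (-23)²*(-11*7) = 529*(-77) = -40733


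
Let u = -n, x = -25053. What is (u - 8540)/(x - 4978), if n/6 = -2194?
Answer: -4624/30031 ≈ -0.15397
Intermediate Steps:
n = -13164 (n = 6*(-2194) = -13164)
u = 13164 (u = -1*(-13164) = 13164)
(u - 8540)/(x - 4978) = (13164 - 8540)/(-25053 - 4978) = 4624/(-30031) = 4624*(-1/30031) = -4624/30031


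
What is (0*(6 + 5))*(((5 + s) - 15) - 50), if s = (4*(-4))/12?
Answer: 0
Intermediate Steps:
s = -4/3 (s = -16*1/12 = -4/3 ≈ -1.3333)
(0*(6 + 5))*(((5 + s) - 15) - 50) = (0*(6 + 5))*(((5 - 4/3) - 15) - 50) = (0*11)*((11/3 - 15) - 50) = 0*(-34/3 - 50) = 0*(-184/3) = 0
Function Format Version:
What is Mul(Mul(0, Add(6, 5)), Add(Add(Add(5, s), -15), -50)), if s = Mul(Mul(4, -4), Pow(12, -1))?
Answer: 0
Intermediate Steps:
s = Rational(-4, 3) (s = Mul(-16, Rational(1, 12)) = Rational(-4, 3) ≈ -1.3333)
Mul(Mul(0, Add(6, 5)), Add(Add(Add(5, s), -15), -50)) = Mul(Mul(0, Add(6, 5)), Add(Add(Add(5, Rational(-4, 3)), -15), -50)) = Mul(Mul(0, 11), Add(Add(Rational(11, 3), -15), -50)) = Mul(0, Add(Rational(-34, 3), -50)) = Mul(0, Rational(-184, 3)) = 0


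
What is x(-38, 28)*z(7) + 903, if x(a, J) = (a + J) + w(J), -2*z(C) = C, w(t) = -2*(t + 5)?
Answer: 1169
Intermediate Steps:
w(t) = -10 - 2*t (w(t) = -2*(5 + t) = -10 - 2*t)
z(C) = -C/2
x(a, J) = -10 + a - J (x(a, J) = (a + J) + (-10 - 2*J) = (J + a) + (-10 - 2*J) = -10 + a - J)
x(-38, 28)*z(7) + 903 = (-10 - 38 - 1*28)*(-½*7) + 903 = (-10 - 38 - 28)*(-7/2) + 903 = -76*(-7/2) + 903 = 266 + 903 = 1169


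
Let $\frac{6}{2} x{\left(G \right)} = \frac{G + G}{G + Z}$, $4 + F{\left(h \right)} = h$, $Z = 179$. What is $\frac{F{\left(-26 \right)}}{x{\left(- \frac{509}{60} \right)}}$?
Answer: $\frac{460395}{509} \approx 904.51$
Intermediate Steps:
$F{\left(h \right)} = -4 + h$
$x{\left(G \right)} = \frac{2 G}{3 \left(179 + G\right)}$ ($x{\left(G \right)} = \frac{\left(G + G\right) \frac{1}{G + 179}}{3} = \frac{2 G \frac{1}{179 + G}}{3} = \frac{2 G}{3 \left(179 + G\right)}$)
$\frac{F{\left(-26 \right)}}{x{\left(- \frac{509}{60} \right)}} = \frac{-4 - 26}{\frac{2}{3} \left(- \frac{509}{60}\right) \frac{1}{179 - \frac{509}{60}}} = - \frac{30}{\frac{2}{3} \left(\left(-509\right) \frac{1}{60}\right) \frac{1}{179 - \frac{509}{60}}} = - \frac{30}{\frac{2}{3} \left(- \frac{509}{60}\right) \frac{1}{179 - \frac{509}{60}}} = - \frac{30}{\frac{2}{3} \left(- \frac{509}{60}\right) \frac{1}{\frac{10231}{60}}} = - \frac{30}{\frac{2}{3} \left(- \frac{509}{60}\right) \frac{60}{10231}} = - \frac{30}{- \frac{1018}{30693}} = \left(-30\right) \left(- \frac{30693}{1018}\right) = \frac{460395}{509}$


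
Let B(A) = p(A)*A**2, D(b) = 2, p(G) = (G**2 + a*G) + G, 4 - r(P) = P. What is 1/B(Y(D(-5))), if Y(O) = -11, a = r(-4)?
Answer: 1/2662 ≈ 0.00037566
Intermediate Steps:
r(P) = 4 - P
a = 8 (a = 4 - 1*(-4) = 4 + 4 = 8)
p(G) = G**2 + 9*G (p(G) = (G**2 + 8*G) + G = G**2 + 9*G)
B(A) = A**3*(9 + A) (B(A) = (A*(9 + A))*A**2 = A**3*(9 + A))
1/B(Y(D(-5))) = 1/((-11)**3*(9 - 11)) = 1/(-1331*(-2)) = 1/2662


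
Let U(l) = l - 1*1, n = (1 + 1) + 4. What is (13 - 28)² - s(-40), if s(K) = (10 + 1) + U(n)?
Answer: 209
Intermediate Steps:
n = 6 (n = 2 + 4 = 6)
U(l) = -1 + l (U(l) = l - 1 = -1 + l)
s(K) = 16 (s(K) = (10 + 1) + (-1 + 6) = 11 + 5 = 16)
(13 - 28)² - s(-40) = (13 - 28)² - 1*16 = (-15)² - 16 = 225 - 16 = 209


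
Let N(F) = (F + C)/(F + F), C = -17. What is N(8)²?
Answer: 81/256 ≈ 0.31641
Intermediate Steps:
N(F) = (-17 + F)/(2*F) (N(F) = (F - 17)/(F + F) = (-17 + F)/((2*F)) = (-17 + F)*(1/(2*F)) = (-17 + F)/(2*F))
N(8)² = ((½)*(-17 + 8)/8)² = ((½)*(⅛)*(-9))² = (-9/16)² = 81/256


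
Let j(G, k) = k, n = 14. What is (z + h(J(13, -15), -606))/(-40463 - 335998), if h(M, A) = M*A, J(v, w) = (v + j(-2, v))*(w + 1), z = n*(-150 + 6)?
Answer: -72856/125487 ≈ -0.58059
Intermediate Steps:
z = -2016 (z = 14*(-150 + 6) = 14*(-144) = -2016)
J(v, w) = 2*v*(1 + w) (J(v, w) = (v + v)*(w + 1) = (2*v)*(1 + w) = 2*v*(1 + w))
h(M, A) = A*M
(z + h(J(13, -15), -606))/(-40463 - 335998) = (-2016 - 1212*13*(1 - 15))/(-40463 - 335998) = (-2016 - 1212*13*(-14))/(-376461) = (-2016 - 606*(-364))*(-1/376461) = (-2016 + 220584)*(-1/376461) = 218568*(-1/376461) = -72856/125487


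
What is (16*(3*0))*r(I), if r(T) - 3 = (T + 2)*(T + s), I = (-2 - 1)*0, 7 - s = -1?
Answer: 0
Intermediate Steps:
s = 8 (s = 7 - 1*(-1) = 7 + 1 = 8)
I = 0 (I = -3*0 = 0)
r(T) = 3 + (2 + T)*(8 + T) (r(T) = 3 + (T + 2)*(T + 8) = 3 + (2 + T)*(8 + T))
(16*(3*0))*r(I) = (16*(3*0))*(19 + 0² + 10*0) = (16*0)*(19 + 0 + 0) = 0*19 = 0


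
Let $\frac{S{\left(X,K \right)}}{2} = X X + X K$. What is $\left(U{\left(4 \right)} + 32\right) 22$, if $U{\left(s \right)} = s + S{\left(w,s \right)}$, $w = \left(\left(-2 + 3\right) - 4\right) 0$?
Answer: $792$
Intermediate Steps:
$w = 0$ ($w = \left(1 - 4\right) 0 = \left(-3\right) 0 = 0$)
$S{\left(X,K \right)} = 2 X^{2} + 2 K X$ ($S{\left(X,K \right)} = 2 \left(X X + X K\right) = 2 \left(X^{2} + K X\right) = 2 X^{2} + 2 K X$)
$U{\left(s \right)} = s$ ($U{\left(s \right)} = s + 2 \cdot 0 \left(s + 0\right) = s + 2 \cdot 0 s = s + 0 = s$)
$\left(U{\left(4 \right)} + 32\right) 22 = \left(4 + 32\right) 22 = 36 \cdot 22 = 792$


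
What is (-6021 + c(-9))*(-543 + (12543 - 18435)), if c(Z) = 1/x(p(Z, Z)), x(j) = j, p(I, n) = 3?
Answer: 38742990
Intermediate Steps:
c(Z) = 1/3
(-6021 + c(-9))*(-543 + (12543 - 18435)) = (-6021 + 1/3)*(-543 + (12543 - 18435)) = -18062*(-543 - 5892)/3 = -18062/3*(-6435) = 38742990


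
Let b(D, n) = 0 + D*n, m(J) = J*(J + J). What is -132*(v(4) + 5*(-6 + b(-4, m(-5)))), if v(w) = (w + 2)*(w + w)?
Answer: 129624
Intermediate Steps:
v(w) = 2*w*(2 + w) (v(w) = (2 + w)*(2*w) = 2*w*(2 + w))
m(J) = 2*J² (m(J) = J*(2*J) = 2*J²)
b(D, n) = D*n
-132*(v(4) + 5*(-6 + b(-4, m(-5)))) = -132*(2*4*(2 + 4) + 5*(-6 - 8*(-5)²)) = -132*(2*4*6 + 5*(-6 - 8*25)) = -132*(48 + 5*(-6 - 4*50)) = -132*(48 + 5*(-6 - 200)) = -132*(48 + 5*(-206)) = -132*(48 - 1030) = -132*(-982) = 129624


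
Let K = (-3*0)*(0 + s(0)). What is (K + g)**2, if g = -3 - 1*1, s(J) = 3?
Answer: 16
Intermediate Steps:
g = -4 (g = -3 - 1 = -4)
K = 0 (K = (-3*0)*(0 + 3) = 0*3 = 0)
(K + g)**2 = (0 - 4)**2 = (-4)**2 = 16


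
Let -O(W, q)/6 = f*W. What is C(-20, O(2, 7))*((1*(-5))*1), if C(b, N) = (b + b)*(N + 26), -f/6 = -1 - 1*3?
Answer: -52400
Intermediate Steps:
f = 24 (f = -6*(-1 - 1*3) = -6*(-1 - 3) = -6*(-4) = 24)
O(W, q) = -144*W
C(b, N) = 2*b*(26 + N) (C(b, N) = (2*b)*(26 + N) = 2*b*(26 + N))
C(-20, O(2, 7))*((1*(-5))*1) = (2*(-20)*(26 - 144*2))*((1*(-5))*1) = (2*(-20)*(26 - 288))*(-5*1) = (2*(-20)*(-262))*(-5) = 10480*(-5) = -52400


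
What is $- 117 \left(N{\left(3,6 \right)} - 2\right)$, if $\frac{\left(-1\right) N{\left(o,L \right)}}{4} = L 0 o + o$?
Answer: $1638$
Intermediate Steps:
$N{\left(o,L \right)} = - 4 o$ ($N{\left(o,L \right)} = - 4 \left(L 0 o + o\right) = - 4 \left(0 o + o\right) = - 4 \left(0 + o\right) = - 4 o$)
$- 117 \left(N{\left(3,6 \right)} - 2\right) = - 117 \left(\left(-4\right) 3 - 2\right) = - 117 \left(-12 - 2\right) = \left(-117\right) \left(-14\right) = 1638$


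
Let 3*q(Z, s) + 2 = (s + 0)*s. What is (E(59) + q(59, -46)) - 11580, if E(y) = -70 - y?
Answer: -33013/3 ≈ -11004.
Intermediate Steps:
q(Z, s) = -⅔ + s²/3 (q(Z, s) = -⅔ + ((s + 0)*s)/3 = -⅔ + (s*s)/3 = -⅔ + s²/3)
(E(59) + q(59, -46)) - 11580 = ((-70 - 1*59) + (-⅔ + (⅓)*(-46)²)) - 11580 = ((-70 - 59) + (-⅔ + (⅓)*2116)) - 11580 = (-129 + (-⅔ + 2116/3)) - 11580 = (-129 + 2114/3) - 11580 = 1727/3 - 11580 = -33013/3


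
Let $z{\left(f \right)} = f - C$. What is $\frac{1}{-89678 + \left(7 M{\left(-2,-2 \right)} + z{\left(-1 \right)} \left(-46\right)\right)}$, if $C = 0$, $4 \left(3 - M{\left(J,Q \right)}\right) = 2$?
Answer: $- \frac{2}{179229} \approx -1.1159 \cdot 10^{-5}$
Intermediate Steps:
$M{\left(J,Q \right)} = \frac{5}{2}$ ($M{\left(J,Q \right)} = 3 - \frac{1}{2} = \frac{5}{2}$)
$z{\left(f \right)} = f$ ($z{\left(f \right)} = f - 0 = f + 0 = f$)
$\frac{1}{-89678 + \left(7 M{\left(-2,-2 \right)} + z{\left(-1 \right)} \left(-46\right)\right)} = \frac{1}{-89678 + \left(7 \cdot \frac{5}{2} - -46\right)} = \frac{1}{-89678 + \left(\frac{35}{2} + 46\right)} = \frac{1}{-89678 + \frac{127}{2}} = \frac{1}{- \frac{179229}{2}} = - \frac{2}{179229}$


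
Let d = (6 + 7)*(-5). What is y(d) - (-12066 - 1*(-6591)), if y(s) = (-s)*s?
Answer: 1250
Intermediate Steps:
d = -65 (d = 13*(-5) = -65)
y(s) = -s**2
y(d) - (-12066 - 1*(-6591)) = -1*(-65)**2 - (-12066 - 1*(-6591)) = -1*4225 - (-12066 + 6591) = -4225 - 1*(-5475) = -4225 + 5475 = 1250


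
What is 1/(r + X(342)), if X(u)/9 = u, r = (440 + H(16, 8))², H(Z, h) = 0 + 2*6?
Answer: 1/207382 ≈ 4.8220e-6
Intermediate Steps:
H(Z, h) = 12 (H(Z, h) = 0 + 12 = 12)
r = 204304 (r = (440 + 12)² = 452² = 204304)
X(u) = 9*u
1/(r + X(342)) = 1/(204304 + 9*342) = 1/(204304 + 3078) = 1/207382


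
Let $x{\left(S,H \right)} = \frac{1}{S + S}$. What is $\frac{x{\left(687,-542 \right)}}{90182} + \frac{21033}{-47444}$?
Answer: $- \frac{162887525800}{367424329137} \approx -0.44332$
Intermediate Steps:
$x{\left(S,H \right)} = \frac{1}{2 S}$
$\frac{x{\left(687,-542 \right)}}{90182} + \frac{21033}{-47444} = \frac{\frac{1}{2} \cdot \frac{1}{687}}{90182} + \frac{21033}{-47444} = \frac{1}{2} \cdot \frac{1}{687} \cdot \frac{1}{90182} + 21033 \left(- \frac{1}{47444}\right) = \frac{1}{1374} \cdot \frac{1}{90182} - \frac{21033}{47444} = \frac{1}{123910068} - \frac{21033}{47444} = - \frac{162887525800}{367424329137}$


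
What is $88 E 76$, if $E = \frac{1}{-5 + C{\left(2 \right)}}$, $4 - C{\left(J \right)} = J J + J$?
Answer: $- \frac{6688}{7} \approx -955.43$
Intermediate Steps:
$C{\left(J \right)} = 4 - J - J^{2}$ ($C{\left(J \right)} = 4 - \left(J J + J\right) = 4 - \left(J^{2} + J\right) = 4 - \left(J + J^{2}\right) = 4 - J - J^{2}$)
$E = - \frac{1}{7}$ ($E = \frac{1}{-5 - 2} = \frac{1}{-7} = - \frac{1}{7} \approx -0.14286$)
$88 E 76 = 88 \left(- \frac{1}{7}\right) 76 = \left(- \frac{88}{7}\right) 76 = - \frac{6688}{7}$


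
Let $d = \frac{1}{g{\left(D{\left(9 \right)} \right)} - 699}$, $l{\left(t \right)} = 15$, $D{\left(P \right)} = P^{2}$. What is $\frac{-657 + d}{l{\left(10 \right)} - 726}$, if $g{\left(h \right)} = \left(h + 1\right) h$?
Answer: $\frac{3904550}{4225473} \approx 0.92405$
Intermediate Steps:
$g{\left(h \right)} = h \left(1 + h\right)$ ($g{\left(h \right)} = \left(1 + h\right) h = h \left(1 + h\right)$)
$d = \frac{1}{5943}$ ($d = \frac{1}{9^{2} \left(1 + 9^{2}\right) - 699} = \frac{1}{81 \left(1 + 81\right) - 699} = \frac{1}{81 \cdot 82 - 699} = \frac{1}{6642 - 699} = \frac{1}{5943} \approx 0.00016827$)
$\frac{-657 + d}{l{\left(10 \right)} - 726} = \frac{-657 + \frac{1}{5943}}{15 - 726} = - \frac{3904550}{5943 \left(-711\right)} = \left(- \frac{3904550}{5943}\right) \left(- \frac{1}{711}\right) = \frac{3904550}{4225473}$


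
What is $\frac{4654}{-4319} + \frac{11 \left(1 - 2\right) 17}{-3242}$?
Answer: $- \frac{14280615}{14002198} \approx -1.0199$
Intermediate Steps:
$\frac{4654}{-4319} + \frac{11 \left(1 - 2\right) 17}{-3242} = 4654 \left(- \frac{1}{4319}\right) + 11 \left(1 - 2\right) 17 \left(- \frac{1}{3242}\right) = - \frac{4654}{4319} + 11 \left(-1\right) 17 \left(- \frac{1}{3242}\right) = - \frac{4654}{4319} + \left(-11\right) 17 \left(- \frac{1}{3242}\right) = - \frac{4654}{4319} - - \frac{187}{3242} = - \frac{4654}{4319} + \frac{187}{3242} = - \frac{14280615}{14002198}$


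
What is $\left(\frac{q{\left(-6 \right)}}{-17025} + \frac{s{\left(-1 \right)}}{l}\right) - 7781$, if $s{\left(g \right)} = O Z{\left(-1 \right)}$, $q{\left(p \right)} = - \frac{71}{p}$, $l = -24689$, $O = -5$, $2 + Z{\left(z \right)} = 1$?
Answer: $- \frac{19623539148019}{2521981350} \approx -7781.0$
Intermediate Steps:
$Z{\left(z \right)} = -1$ ($Z{\left(z \right)} = -2 + 1 = -1$)
$s{\left(g \right)} = 5$ ($s{\left(g \right)} = \left(-5\right) \left(-1\right) = 5$)
$\left(\frac{q{\left(-6 \right)}}{-17025} + \frac{s{\left(-1 \right)}}{l}\right) - 7781 = \left(\frac{\left(-71\right) \frac{1}{-6}}{-17025} + \frac{5}{-24689}\right) - 7781 = \left(\left(-71\right) \left(- \frac{1}{6}\right) \left(- \frac{1}{17025}\right) + 5 \left(- \frac{1}{24689}\right)\right) - 7781 = \left(\frac{71}{6} \left(- \frac{1}{17025}\right) - \frac{5}{24689}\right) - 7781 = \left(- \frac{71}{102150} - \frac{5}{24689}\right) - 7781 = - \frac{2263669}{2521981350} - 7781 = - \frac{19623539148019}{2521981350}$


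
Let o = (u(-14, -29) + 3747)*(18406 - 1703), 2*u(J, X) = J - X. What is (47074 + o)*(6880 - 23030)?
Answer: -1013549573125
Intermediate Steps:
u(J, X) = J/2 - X/2 (u(J, X) = (J - X)/2 = J/2 - X/2)
o = 125422827/2 (o = (((½)*(-14) - ½*(-29)) + 3747)*(18406 - 1703) = ((-7 + 29/2) + 3747)*16703 = (15/2 + 3747)*16703 = (7509/2)*16703 = 125422827/2 ≈ 6.2711e+7)
(47074 + o)*(6880 - 23030) = (47074 + 125422827/2)*(6880 - 23030) = (125516975/2)*(-16150) = -1013549573125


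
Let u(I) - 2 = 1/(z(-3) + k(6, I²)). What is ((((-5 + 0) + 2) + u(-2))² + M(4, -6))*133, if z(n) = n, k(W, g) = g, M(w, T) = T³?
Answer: -28728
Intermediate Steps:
u(I) = 2 + 1/(-3 + I²)
((((-5 + 0) + 2) + u(-2))² + M(4, -6))*133 = ((((-5 + 0) + 2) + (-5 + 2*(-2)²)/(-3 + (-2)²))² + (-6)³)*133 = (((-5 + 2) + (-5 + 2*4)/(-3 + 4))² - 216)*133 = ((-3 + (-5 + 8)/1)² - 216)*133 = ((-3 + 1*3)² - 216)*133 = ((-3 + 3)² - 216)*133 = (0² - 216)*133 = (0 - 216)*133 = -216*133 = -28728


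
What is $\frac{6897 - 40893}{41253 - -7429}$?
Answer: $- \frac{16998}{24341} \approx -0.69833$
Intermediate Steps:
$\frac{6897 - 40893}{41253 - -7429} = - \frac{33996}{41253 + 7429} = - \frac{33996}{48682} = \left(-33996\right) \frac{1}{48682} = - \frac{16998}{24341}$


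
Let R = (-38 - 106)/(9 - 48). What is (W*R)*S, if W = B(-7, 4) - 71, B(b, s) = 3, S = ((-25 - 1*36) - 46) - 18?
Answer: 408000/13 ≈ 31385.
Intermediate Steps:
S = -125 (S = ((-25 - 36) - 46) - 18 = (-61 - 46) - 18 = -107 - 18 = -125)
R = 48/13 (R = -144/(-39) = -144*(-1/39) = 48/13 ≈ 3.6923)
W = -68 (W = 3 - 71 = -68)
(W*R)*S = -68*48/13*(-125) = -3264/13*(-125) = 408000/13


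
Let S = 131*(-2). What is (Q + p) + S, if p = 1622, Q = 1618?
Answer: 2978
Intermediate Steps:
S = -262
(Q + p) + S = (1618 + 1622) - 262 = 3240 - 262 = 2978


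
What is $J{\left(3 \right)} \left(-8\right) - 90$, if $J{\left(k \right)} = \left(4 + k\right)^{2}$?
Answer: $-482$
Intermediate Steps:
$J{\left(3 \right)} \left(-8\right) - 90 = \left(4 + 3\right)^{2} \left(-8\right) - 90 = 7^{2} \left(-8\right) - 90 = 49 \left(-8\right) - 90 = -392 - 90 = -482$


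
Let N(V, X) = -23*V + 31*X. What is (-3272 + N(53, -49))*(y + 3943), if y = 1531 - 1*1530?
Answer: -23703440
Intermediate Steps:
y = 1 (y = 1531 - 1530 = 1)
(-3272 + N(53, -49))*(y + 3943) = (-3272 + (-23*53 + 31*(-49)))*(1 + 3943) = (-3272 + (-1219 - 1519))*3944 = (-3272 - 2738)*3944 = -6010*3944 = -23703440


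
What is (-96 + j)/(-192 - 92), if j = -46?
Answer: ½ ≈ 0.50000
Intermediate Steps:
(-96 + j)/(-192 - 92) = (-96 - 46)/(-192 - 92) = -142/(-284) = -142*(-1/284) = ½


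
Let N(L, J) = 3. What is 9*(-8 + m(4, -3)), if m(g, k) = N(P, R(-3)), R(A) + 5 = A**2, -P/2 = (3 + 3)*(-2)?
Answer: -45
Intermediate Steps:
P = 24 (P = -2*(3 + 3)*(-2) = -12*(-2) = -2*(-12) = 24)
R(A) = -5 + A**2
m(g, k) = 3
9*(-8 + m(4, -3)) = 9*(-8 + 3) = 9*(-5) = -45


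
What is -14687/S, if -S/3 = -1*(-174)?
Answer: 14687/522 ≈ 28.136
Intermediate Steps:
S = -522 (S = -(-3)*(-174) = -3*174 = -522)
-14687/S = -14687/(-522) = -14687*(-1/522) = 14687/522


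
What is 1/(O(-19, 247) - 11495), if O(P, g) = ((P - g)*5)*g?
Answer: -1/340005 ≈ -2.9411e-6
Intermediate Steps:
O(P, g) = g*(-5*g + 5*P) (O(P, g) = (-5*g + 5*P)*g = g*(-5*g + 5*P))
1/(O(-19, 247) - 11495) = 1/(5*247*(-19 - 1*247) - 11495) = 1/(5*247*(-19 - 247) - 11495) = 1/(5*247*(-266) - 11495) = 1/(-328510 - 11495) = 1/(-340005) = -1/340005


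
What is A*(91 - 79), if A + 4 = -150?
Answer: -1848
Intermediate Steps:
A = -154 (A = -4 - 150 = -154)
A*(91 - 79) = -154*(91 - 79) = -154*12 = -1848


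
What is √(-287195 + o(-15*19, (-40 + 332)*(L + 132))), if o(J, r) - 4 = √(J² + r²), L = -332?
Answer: √(-287191 + 5*√136425649) ≈ 478.32*I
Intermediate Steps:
o(J, r) = 4 + √(J² + r²)
√(-287195 + o(-15*19, (-40 + 332)*(L + 132))) = √(-287195 + (4 + √((-15*19)² + ((-40 + 332)*(-332 + 132))²))) = √(-287195 + (4 + √((-285)² + (292*(-200))²))) = √(-287195 + (4 + √(81225 + (-58400)²))) = √(-287195 + (4 + √(81225 + 3410560000))) = √(-287195 + (4 + √3410641225)) = √(-287195 + (4 + 5*√136425649)) = √(-287191 + 5*√136425649)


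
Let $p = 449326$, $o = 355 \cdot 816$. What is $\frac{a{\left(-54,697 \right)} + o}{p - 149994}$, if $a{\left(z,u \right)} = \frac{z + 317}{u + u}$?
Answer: $\frac{403814183}{417268808} \approx 0.96776$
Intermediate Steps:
$o = 289680$
$a{\left(z,u \right)} = \frac{317 + z}{2 u}$
$\frac{a{\left(-54,697 \right)} + o}{p - 149994} = \frac{\frac{317 - 54}{2 \cdot 697} + 289680}{449326 - 149994} = \frac{\frac{1}{2} \cdot \frac{1}{697} \cdot 263 + 289680}{449326 - 149994} = \frac{\frac{263}{1394} + 289680}{449326 - 149994} = \frac{403814183}{1394 \cdot 299332} = \frac{403814183}{1394} \cdot \frac{1}{299332} = \frac{403814183}{417268808}$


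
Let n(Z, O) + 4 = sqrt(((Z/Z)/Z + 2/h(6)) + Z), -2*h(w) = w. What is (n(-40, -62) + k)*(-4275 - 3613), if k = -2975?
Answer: 23498352 - 1972*I*sqrt(146490)/15 ≈ 2.3498e+7 - 50318.0*I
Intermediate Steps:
h(w) = -w/2
n(Z, O) = -4 + sqrt(-2/3 + Z + 1/Z) (n(Z, O) = -4 + sqrt(((Z/Z)/Z + 2/((-1/2*6))) + Z) = -4 + sqrt((1/Z + 2/(-3)) + Z) = -4 + sqrt((1/Z + 2*(-1/3)) + Z) = -4 + sqrt((1/Z - 2/3) + Z) = -4 + sqrt((-2/3 + 1/Z) + Z) = -4 + sqrt(-2/3 + Z + 1/Z))
(n(-40, -62) + k)*(-4275 - 3613) = ((-4 + sqrt(-6 + 9*(-40) + 9/(-40))/3) - 2975)*(-4275 - 3613) = ((-4 + sqrt(-6 - 360 + 9*(-1/40))/3) - 2975)*(-7888) = ((-4 + sqrt(-6 - 360 - 9/40)/3) - 2975)*(-7888) = ((-4 + sqrt(-14649/40)/3) - 2975)*(-7888) = ((-4 + (I*sqrt(146490)/20)/3) - 2975)*(-7888) = ((-4 + I*sqrt(146490)/60) - 2975)*(-7888) = (-2979 + I*sqrt(146490)/60)*(-7888) = 23498352 - 1972*I*sqrt(146490)/15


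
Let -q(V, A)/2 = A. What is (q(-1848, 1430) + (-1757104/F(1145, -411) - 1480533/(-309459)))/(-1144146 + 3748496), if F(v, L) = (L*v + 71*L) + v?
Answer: -146677580500627/133955480695212050 ≈ -0.0010950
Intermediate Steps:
q(V, A) = -2*A
F(v, L) = v + 71*L + L*v (F(v, L) = (71*L + L*v) + v = v + 71*L + L*v)
(q(-1848, 1430) + (-1757104/F(1145, -411) - 1480533/(-309459)))/(-1144146 + 3748496) = (-2*1430 + (-1757104/(1145 + 71*(-411) - 411*1145) - 1480533/(-309459)))/(-1144146 + 3748496) = (-2860 + (-1757104/(1145 - 29181 - 470595) - 1480533*(-1/309459)))/2604350 = (-2860 + (-1757104/(-498631) + 493511/103153))*(1/2604350) = (-2860 + (-1757104*(-1/498631) + 493511/103153))*(1/2604350) = (-2860 + (1757104/498631 + 493511/103153))*(1/2604350) = (-2860 + 427330432353/51435283543)*(1/2604350) = -146677580500627/51435283543*1/2604350 = -146677580500627/133955480695212050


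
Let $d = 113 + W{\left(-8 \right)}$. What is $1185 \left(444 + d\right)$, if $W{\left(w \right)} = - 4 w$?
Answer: $697965$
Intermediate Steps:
$d = 145$ ($d = 113 - -32 = 113 + 32 = 145$)
$1185 \left(444 + d\right) = 1185 \left(444 + 145\right) = 1185 \cdot 589 = 697965$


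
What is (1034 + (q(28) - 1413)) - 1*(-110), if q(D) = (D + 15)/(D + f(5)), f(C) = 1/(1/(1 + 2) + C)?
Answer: -120631/451 ≈ -267.47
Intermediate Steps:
f(C) = 1/(⅓ + C) (f(C) = 1/(1/3 + C) = 1/(⅓ + C))
q(D) = (15 + D)/(3/16 + D) (q(D) = (D + 15)/(D + 3/(1 + 3*5)) = (15 + D)/(D + 3/(1 + 15)) = (15 + D)/(D + 3/16) = (15 + D)/(3/16 + D))
(1034 + (q(28) - 1413)) - 1*(-110) = (1034 + (16*(15 + 28)/(3 + 16*28) - 1413)) - 1*(-110) = (1034 + (16*43/(3 + 448) - 1413)) + 110 = (1034 + (16*43/451 - 1413)) + 110 = (1034 + (16*(1/451)*43 - 1413)) + 110 = (1034 + (688/451 - 1413)) + 110 = (1034 - 636575/451) + 110 = -170241/451 + 110 = -120631/451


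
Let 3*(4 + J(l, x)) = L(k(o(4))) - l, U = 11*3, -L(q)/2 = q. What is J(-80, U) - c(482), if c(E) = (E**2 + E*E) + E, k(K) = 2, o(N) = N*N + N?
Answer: -1395326/3 ≈ -4.6511e+5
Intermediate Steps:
o(N) = N + N**2 (o(N) = N**2 + N = N + N**2)
L(q) = -2*q
c(E) = E + 2*E**2 (c(E) = (E**2 + E**2) + E = 2*E**2 + E = E + 2*E**2)
U = 33
J(l, x) = -16/3 - l/3 (J(l, x) = -4 + (-2*2 - l)/3 = -4 + (-4 - l)/3 = -4 + (-4/3 - l/3) = -16/3 - l/3)
J(-80, U) - c(482) = (-16/3 - 1/3*(-80)) - 482*(1 + 2*482) = (-16/3 + 80/3) - 482*(1 + 964) = 64/3 - 482*965 = 64/3 - 1*465130 = 64/3 - 465130 = -1395326/3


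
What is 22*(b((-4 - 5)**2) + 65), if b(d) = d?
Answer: 3212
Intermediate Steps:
22*(b((-4 - 5)**2) + 65) = 22*((-4 - 5)**2 + 65) = 22*((-9)**2 + 65) = 22*(81 + 65) = 22*146 = 3212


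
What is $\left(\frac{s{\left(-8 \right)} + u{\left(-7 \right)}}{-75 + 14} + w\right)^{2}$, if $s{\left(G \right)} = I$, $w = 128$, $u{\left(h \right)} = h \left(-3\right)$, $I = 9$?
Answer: $\frac{60497284}{3721} \approx 16258.0$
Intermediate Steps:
$u{\left(h \right)} = - 3 h$
$s{\left(G \right)} = 9$
$\left(\frac{s{\left(-8 \right)} + u{\left(-7 \right)}}{-75 + 14} + w\right)^{2} = \left(\frac{9 - -21}{-75 + 14} + 128\right)^{2} = \left(\frac{9 + 21}{-61} + 128\right)^{2} = \left(30 \left(- \frac{1}{61}\right) + 128\right)^{2} = \left(- \frac{30}{61} + 128\right)^{2} = \left(\frac{7778}{61}\right)^{2} = \frac{60497284}{3721}$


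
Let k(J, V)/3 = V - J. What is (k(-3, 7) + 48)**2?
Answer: 6084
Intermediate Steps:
k(J, V) = -3*J + 3*V (k(J, V) = 3*(V - J) = -3*J + 3*V)
(k(-3, 7) + 48)**2 = ((-3*(-3) + 3*7) + 48)**2 = ((9 + 21) + 48)**2 = (30 + 48)**2 = 78**2 = 6084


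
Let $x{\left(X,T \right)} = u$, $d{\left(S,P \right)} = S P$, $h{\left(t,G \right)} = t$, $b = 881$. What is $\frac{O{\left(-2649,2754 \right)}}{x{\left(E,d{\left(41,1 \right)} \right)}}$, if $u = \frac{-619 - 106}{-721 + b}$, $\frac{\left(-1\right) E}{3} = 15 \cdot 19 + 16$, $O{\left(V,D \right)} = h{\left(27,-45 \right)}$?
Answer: $- \frac{864}{145} \approx -5.9586$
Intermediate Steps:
$d{\left(S,P \right)} = P S$
$O{\left(V,D \right)} = 27$
$E = -903$ ($E = - 3 \left(15 \cdot 19 + 16\right) = - 3 \left(285 + 16\right) = \left(-3\right) 301 = -903$)
$u = - \frac{145}{32}$ ($u = \frac{-619 - 106}{-721 + 881} = - \frac{725}{160} = \left(-725\right) \frac{1}{160} = - \frac{145}{32} \approx -4.5313$)
$x{\left(X,T \right)} = - \frac{145}{32}$
$\frac{O{\left(-2649,2754 \right)}}{x{\left(E,d{\left(41,1 \right)} \right)}} = \frac{27}{- \frac{145}{32}} = 27 \left(- \frac{32}{145}\right) = - \frac{864}{145}$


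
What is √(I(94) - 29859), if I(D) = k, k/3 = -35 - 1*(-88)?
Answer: 30*I*√33 ≈ 172.34*I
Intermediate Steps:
k = 159 (k = 3*(-35 - 1*(-88)) = 3*(-35 + 88) = 3*53 = 159)
I(D) = 159
√(I(94) - 29859) = √(159 - 29859) = √(-29700) = 30*I*√33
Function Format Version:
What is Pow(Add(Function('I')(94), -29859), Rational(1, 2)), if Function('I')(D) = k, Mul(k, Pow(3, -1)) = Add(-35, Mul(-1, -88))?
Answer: Mul(30, I, Pow(33, Rational(1, 2))) ≈ Mul(172.34, I)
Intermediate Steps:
k = 159 (k = Mul(3, Add(-35, Mul(-1, -88))) = Mul(3, Add(-35, 88)) = Mul(3, 53) = 159)
Function('I')(D) = 159
Pow(Add(Function('I')(94), -29859), Rational(1, 2)) = Pow(Add(159, -29859), Rational(1, 2)) = Pow(-29700, Rational(1, 2)) = Mul(30, I, Pow(33, Rational(1, 2)))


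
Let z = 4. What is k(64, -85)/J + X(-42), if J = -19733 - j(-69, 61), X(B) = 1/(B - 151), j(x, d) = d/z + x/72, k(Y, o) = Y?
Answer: -770383/91469455 ≈ -0.0084223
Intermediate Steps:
j(x, d) = d/4 + x/72
X(B) = 1/(-151 + B)
J = -473935/24 (J = -19733 - ((1/4)*61 + (1/72)*(-69)) = -19733 - (61/4 - 23/24) = -19733 - 1*343/24 = -19733 - 343/24 = -473935/24 ≈ -19747.)
k(64, -85)/J + X(-42) = 64/(-473935/24) + 1/(-151 - 42) = 64*(-24/473935) + 1/(-193) = -1536/473935 - 1/193 = -770383/91469455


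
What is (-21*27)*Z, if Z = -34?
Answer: 19278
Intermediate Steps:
(-21*27)*Z = -21*27*(-34) = -567*(-34) = 19278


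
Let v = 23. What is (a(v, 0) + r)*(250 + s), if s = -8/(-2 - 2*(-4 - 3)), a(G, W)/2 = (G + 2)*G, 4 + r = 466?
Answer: 1205776/3 ≈ 4.0193e+5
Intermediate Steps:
r = 462 (r = -4 + 466 = 462)
a(G, W) = 2*G*(2 + G) (a(G, W) = 2*((G + 2)*G) = 2*((2 + G)*G) = 2*(G*(2 + G)) = 2*G*(2 + G))
s = -2/3 (s = -8/(-2 - 2*(-7)) = -8/(-2 + 14) = -8/12 = -8*1/12 = -2/3 ≈ -0.66667)
(a(v, 0) + r)*(250 + s) = (2*23*(2 + 23) + 462)*(250 - 2/3) = (2*23*25 + 462)*(748/3) = (1150 + 462)*(748/3) = 1612*(748/3) = 1205776/3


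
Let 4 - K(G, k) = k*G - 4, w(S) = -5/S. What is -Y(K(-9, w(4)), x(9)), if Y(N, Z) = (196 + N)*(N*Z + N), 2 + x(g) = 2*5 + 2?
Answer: 110253/16 ≈ 6890.8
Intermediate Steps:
K(G, k) = 8 - G*k (K(G, k) = 4 - (k*G - 4) = 4 - (G*k - 4) = 4 - (-4 + G*k) = 4 + (4 - G*k) = 8 - G*k)
x(g) = 10 (x(g) = -2 + (2*5 + 2) = -2 + (10 + 2) = -2 + 12 = 10)
Y(N, Z) = (196 + N)*(N + N*Z)
-Y(K(-9, w(4)), x(9)) = -(8 - 1*(-9)*(-5/4))*(196 + (8 - 1*(-9)*(-5/4)) + 196*10 + (8 - 1*(-9)*(-5/4))*10) = -(8 - 1*(-9)*(-5*1/4))*(196 + (8 - 1*(-9)*(-5*1/4)) + 1960 + (8 - 1*(-9)*(-5*1/4))*10) = -(8 - 1*(-9)*(-5/4))*(196 + (8 - 1*(-9)*(-5/4)) + 1960 + (8 - 1*(-9)*(-5/4))*10) = -(8 - 45/4)*(196 + (8 - 45/4) + 1960 + (8 - 45/4)*10) = -(-13)*(196 - 13/4 + 1960 - 13/4*10)/4 = -(-13)*(196 - 13/4 + 1960 - 65/2)/4 = -(-13)*8481/(4*4) = -1*(-110253/16) = 110253/16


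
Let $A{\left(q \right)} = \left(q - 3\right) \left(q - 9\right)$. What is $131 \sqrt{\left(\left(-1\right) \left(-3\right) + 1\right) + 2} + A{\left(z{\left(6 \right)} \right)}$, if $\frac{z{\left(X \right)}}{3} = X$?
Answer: $135 + 131 \sqrt{6} \approx 455.88$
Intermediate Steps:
$z{\left(X \right)} = 3 X$
$A{\left(q \right)} = \left(-9 + q\right) \left(-3 + q\right)$ ($A{\left(q \right)} = \left(-3 + q\right) \left(-9 + q\right) = \left(-9 + q\right) \left(-3 + q\right)$)
$131 \sqrt{\left(\left(-1\right) \left(-3\right) + 1\right) + 2} + A{\left(z{\left(6 \right)} \right)} = 131 \sqrt{\left(\left(-1\right) \left(-3\right) + 1\right) + 2} + \left(27 + \left(3 \cdot 6\right)^{2} - 12 \cdot 3 \cdot 6\right) = 131 \sqrt{\left(3 + 1\right) + 2} + \left(27 + 18^{2} - 216\right) = 131 \sqrt{4 + 2} + \left(27 + 324 - 216\right) = 131 \sqrt{6} + 135 = 135 + 131 \sqrt{6}$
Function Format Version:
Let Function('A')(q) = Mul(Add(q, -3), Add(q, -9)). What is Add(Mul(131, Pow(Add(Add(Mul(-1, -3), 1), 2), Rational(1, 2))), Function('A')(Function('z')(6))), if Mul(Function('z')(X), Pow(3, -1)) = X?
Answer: Add(135, Mul(131, Pow(6, Rational(1, 2)))) ≈ 455.88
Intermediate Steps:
Function('z')(X) = Mul(3, X)
Function('A')(q) = Mul(Add(-9, q), Add(-3, q)) (Function('A')(q) = Mul(Add(-3, q), Add(-9, q)) = Mul(Add(-9, q), Add(-3, q)))
Add(Mul(131, Pow(Add(Add(Mul(-1, -3), 1), 2), Rational(1, 2))), Function('A')(Function('z')(6))) = Add(Mul(131, Pow(Add(Add(Mul(-1, -3), 1), 2), Rational(1, 2))), Add(27, Pow(Mul(3, 6), 2), Mul(-12, Mul(3, 6)))) = Add(Mul(131, Pow(Add(Add(3, 1), 2), Rational(1, 2))), Add(27, Pow(18, 2), Mul(-12, 18))) = Add(Mul(131, Pow(Add(4, 2), Rational(1, 2))), Add(27, 324, -216)) = Add(Mul(131, Pow(6, Rational(1, 2))), 135) = Add(135, Mul(131, Pow(6, Rational(1, 2))))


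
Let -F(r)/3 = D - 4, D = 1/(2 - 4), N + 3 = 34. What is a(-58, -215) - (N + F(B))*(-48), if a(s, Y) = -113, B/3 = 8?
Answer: 2023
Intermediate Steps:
B = 24 (B = 3*8 = 24)
N = 31 (N = -3 + 34 = 31)
D = -½ (D = 1/(-2) = -½ ≈ -0.50000)
F(r) = 27/2 (F(r) = -3*(-½ - 4) = -3*(-9/2) = 27/2)
a(-58, -215) - (N + F(B))*(-48) = -113 - (31 + 27/2)*(-48) = -113 - 89*(-48)/2 = -113 - 1*(-2136) = -113 + 2136 = 2023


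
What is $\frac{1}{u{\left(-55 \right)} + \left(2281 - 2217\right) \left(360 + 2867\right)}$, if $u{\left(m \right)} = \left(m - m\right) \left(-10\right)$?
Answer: $\frac{1}{206528} \approx 4.842 \cdot 10^{-6}$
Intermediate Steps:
$u{\left(m \right)} = 0$ ($u{\left(m \right)} = 0 \left(-10\right) = 0$)
$\frac{1}{u{\left(-55 \right)} + \left(2281 - 2217\right) \left(360 + 2867\right)} = \frac{1}{0 + \left(2281 - 2217\right) \left(360 + 2867\right)} = \frac{1}{0 + 64 \cdot 3227} = \frac{1}{0 + 206528} = \frac{1}{206528}$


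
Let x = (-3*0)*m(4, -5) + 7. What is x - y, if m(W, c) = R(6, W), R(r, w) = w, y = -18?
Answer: 25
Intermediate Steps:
m(W, c) = W
x = 7 (x = -3*0*4 + 7 = 0*4 + 7 = 0 + 7 = 7)
x - y = 7 - 1*(-18) = 7 + 18 = 25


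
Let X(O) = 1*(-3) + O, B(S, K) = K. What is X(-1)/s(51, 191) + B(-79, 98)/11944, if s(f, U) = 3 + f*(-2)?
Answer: 28739/591228 ≈ 0.048609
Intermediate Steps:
s(f, U) = 3 - 2*f
X(O) = -3 + O
X(-1)/s(51, 191) + B(-79, 98)/11944 = (-3 - 1)/(3 - 2*51) + 98/11944 = -4/(3 - 102) + 98*(1/11944) = -4/(-99) + 49/5972 = -4*(-1/99) + 49/5972 = 4/99 + 49/5972 = 28739/591228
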